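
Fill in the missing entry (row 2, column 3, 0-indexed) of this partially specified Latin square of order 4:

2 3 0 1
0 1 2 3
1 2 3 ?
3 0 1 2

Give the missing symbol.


Row 2 contains symbols [1, 2, 3] — missing [0].
Column 3 contains symbols [1, 2, 3] — missing [0].
The missing symbol must appear in both missing sets; intersection = [0].
Therefore the hidden value is 0.

Missing value = 0.


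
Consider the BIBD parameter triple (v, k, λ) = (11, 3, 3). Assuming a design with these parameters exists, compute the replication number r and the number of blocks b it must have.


Any 2-(v, k, λ) BIBD satisfies two necessary conditions:
  (i)  Each point sits in r blocks, and counting incidences through any fixed point gives r(k − 1) = λ(v − 1), so r = λ(v − 1)/(k − 1).
  (ii) Total incidences bk = vr, so b = vr/k.
Step 1: r = λ(v − 1)/(k − 1) = 3·(11 − 1)/(3 − 1) = 3·10/2 = 30/2 = 15.
Step 2: b = vr/k = 11·15/3 = 165/3 = 55.
Check integrality: r = 15 ∈ Z ✓, b = 55 ∈ Z ✓.
(These identities are necessary conditions: they determine r and b for any design with these parameters, but do not by themselves prove that one exists.)

r = 15, b = 55.


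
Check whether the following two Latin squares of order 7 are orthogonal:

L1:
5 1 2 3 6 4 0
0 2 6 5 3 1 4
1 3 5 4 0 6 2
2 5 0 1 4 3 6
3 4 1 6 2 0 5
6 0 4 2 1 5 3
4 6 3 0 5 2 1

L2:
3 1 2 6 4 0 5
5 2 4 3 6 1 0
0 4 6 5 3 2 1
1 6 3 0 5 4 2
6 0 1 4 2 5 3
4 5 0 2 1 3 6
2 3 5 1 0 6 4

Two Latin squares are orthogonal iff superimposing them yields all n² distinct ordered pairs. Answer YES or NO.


Form the n² = 49 superimposed pairs (L1[i][j], L2[i][j]), row by row (rows and columns indexed from 0):
row 0: (5,3) (1,1) (2,2) (3,6) (6,4) (4,0) (0,5)
row 1: (0,5) (2,2) (6,4) (5,3) (3,6) (1,1) (4,0)
row 2: (1,0) (3,4) (5,6) (4,5) (0,3) (6,2) (2,1)
row 3: (2,1) (5,6) (0,3) (1,0) (4,5) (3,4) (6,2)
row 4: (3,6) (4,0) (1,1) (6,4) (2,2) (0,5) (5,3)
row 5: (6,4) (0,5) (4,0) (2,2) (1,1) (5,3) (3,6)
row 6: (4,2) (6,3) (3,5) (0,1) (5,0) (2,6) (1,4)
Orthogonality requires all 49 pairs distinct.
But the pair (0,5) repeats: cell (0,6) has L1 = 0, L2 = 5, and cell (1,0) has L1 = 0, L2 = 5.
A repeated pair means some other pair never occurs (only 21 distinct pairs out of 49), so the squares are not orthogonal.
Conclusion: NO.

NO


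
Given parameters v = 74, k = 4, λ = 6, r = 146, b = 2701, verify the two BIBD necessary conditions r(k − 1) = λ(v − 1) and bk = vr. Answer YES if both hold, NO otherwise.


Condition (i): r(k − 1) = 146·3 = 438; λ(v − 1) = 6·73 = 438. Match? YES.
Condition (ii): bk = 2701·4 = 10804; vr = 74·146 = 10804. Match? YES.
Both conditions hold? YES.

YES


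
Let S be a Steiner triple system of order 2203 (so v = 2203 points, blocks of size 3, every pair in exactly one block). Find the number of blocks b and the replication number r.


An STS(v) is a 2-(v, 3, 1) BIBD: block size k = 3, λ = 1.
Replication: r(k − 1) = λ(v − 1) ⇒ r·2 = 2203 − 1 = 2202 ⇒ r = 1101.
Block count: b = v(v − 1)/6 = 2203·2202/6 = 4851006/6 = 808501.
(Check via bk = vr: 808501·3 = 2425503 = 2203·1101 = 2425503 ✓.)

r = 1101, b = 808501.


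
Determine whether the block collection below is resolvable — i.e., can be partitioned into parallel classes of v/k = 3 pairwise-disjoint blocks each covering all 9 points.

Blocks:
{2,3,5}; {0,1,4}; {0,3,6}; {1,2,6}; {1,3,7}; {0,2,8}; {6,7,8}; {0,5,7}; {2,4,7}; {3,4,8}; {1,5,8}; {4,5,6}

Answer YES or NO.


v = 9, block size k = 3, number of blocks = 12.
For resolvability, blocks must partition into parallel classes of size v/k = 3.
Total blocks must therefore be a multiple of 3: 12 = 3·4 + 0 ⇒ divisible ✓.
Greedy packing gives 4 candidate class(es). Each should be a full parallel class (size 3, covers all 9 points).
  Class 1 (3 blocks): {2,3,5}; {0,1,4}; {6,7,8}. Points covered: [0, 1, 2, 3, 4, 5, 6, 7, 8].
  Class 2 (3 blocks): {0,3,6}; {2,4,7}; {1,5,8}. Points covered: [0, 1, 2, 3, 4, 5, 6, 7, 8].
  Class 3 (3 blocks): {1,2,6}; {0,5,7}; {3,4,8}. Points covered: [0, 1, 2, 3, 4, 5, 6, 7, 8].
  Class 4 (3 blocks): {1,3,7}; {0,2,8}; {4,5,6}. Points covered: [0, 1, 2, 3, 4, 5, 6, 7, 8].
All classes full (size 3)? YES. All classes cover every point? YES.
Resolvable? YES.

YES


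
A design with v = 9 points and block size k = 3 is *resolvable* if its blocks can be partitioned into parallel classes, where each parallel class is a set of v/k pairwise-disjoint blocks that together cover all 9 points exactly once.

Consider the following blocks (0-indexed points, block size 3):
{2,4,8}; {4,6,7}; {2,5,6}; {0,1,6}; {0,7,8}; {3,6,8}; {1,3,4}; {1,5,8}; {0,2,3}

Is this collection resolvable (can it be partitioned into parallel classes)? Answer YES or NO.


v = 9, block size k = 3, number of blocks = 9.
For resolvability, blocks must partition into parallel classes of size v/k = 3.
Total blocks must therefore be a multiple of 3: 9 = 3·3 + 0 ⇒ divisible ✓.
Consider block {2,4,8}. The only other block(s) in the collection disjoint from it are {0,1,6} — just 1 block(s). Any parallel class containing {2,4,8} would need 2 other blocks each disjoint from it, so no parallel class of size 3 can contain {2,4,8}.
Since every block must belong to some parallel class in a resolution, the collection cannot be partitioned into parallel classes.
Resolvable? NO.

NO


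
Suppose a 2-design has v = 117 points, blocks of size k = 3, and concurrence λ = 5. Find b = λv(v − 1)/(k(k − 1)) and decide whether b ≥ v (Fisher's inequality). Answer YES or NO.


r = λ(v − 1)/(k − 1) = 5·116/2 = 290.
b = vr/k = 117·290/3 = 11310.
Fisher's inequality: b ≥ v ⇔ 11310 ≥ 117? YES.

YES


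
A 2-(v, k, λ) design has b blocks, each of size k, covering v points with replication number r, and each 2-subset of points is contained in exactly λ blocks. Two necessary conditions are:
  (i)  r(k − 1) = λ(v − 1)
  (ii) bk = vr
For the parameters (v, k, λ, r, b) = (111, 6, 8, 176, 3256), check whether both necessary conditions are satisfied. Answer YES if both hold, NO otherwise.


Condition (i): r(k − 1) = 176·5 = 880; λ(v − 1) = 8·110 = 880. Match? YES.
Condition (ii): bk = 3256·6 = 19536; vr = 111·176 = 19536. Match? YES.
Both conditions hold? YES.

YES


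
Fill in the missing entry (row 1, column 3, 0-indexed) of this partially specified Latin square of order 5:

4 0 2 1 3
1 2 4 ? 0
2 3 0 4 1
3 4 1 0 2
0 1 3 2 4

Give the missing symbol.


Row 1 contains symbols [0, 1, 2, 4] — missing [3].
Column 3 contains symbols [0, 1, 2, 4] — missing [3].
The missing symbol must appear in both missing sets; intersection = [3].
Therefore the hidden value is 3.

Missing value = 3.


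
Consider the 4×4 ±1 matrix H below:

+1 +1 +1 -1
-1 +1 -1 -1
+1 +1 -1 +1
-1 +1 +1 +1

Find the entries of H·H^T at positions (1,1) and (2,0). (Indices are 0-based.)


Row 0 of H: [1, 1, 1, -1].
Row 1 of H: [-1, 1, -1, -1].
Row 2 of H: [1, 1, -1, 1].
(H·H^T)[1][1] = Σ_j H[1][j]·H[1][j] = (-1)² + (1)² + (-1)² + (-1)² = 1 + 1 + 1 + 1 = 4.
(H·H^T)[2][0] = Σ_j H[2][j]·H[0][j] = (1)·(1) + (1)·(1) + (-1)·(1) + (1)·(-1) = 1 + 1 + -1 + -1 = 0.
So rows 2 and 0 are orthogonal; the diagonal entry equals n = 4.

(1,1) entry = 4; (2,0) entry = 0.


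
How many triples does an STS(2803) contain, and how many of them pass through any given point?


An STS(v) is a 2-(v, 3, 1) BIBD: block size k = 3, λ = 1.
Replication: r(k − 1) = λ(v − 1) ⇒ r·2 = 2803 − 1 = 2802 ⇒ r = 1401.
Block count: b = v(v − 1)/6 = 2803·2802/6 = 7854006/6 = 1309001.

r = 1401, b = 1309001.


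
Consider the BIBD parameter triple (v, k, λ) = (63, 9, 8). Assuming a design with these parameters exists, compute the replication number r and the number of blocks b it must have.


Any 2-(v, k, λ) BIBD satisfies two necessary conditions:
  (i)  Each point sits in r blocks, and counting incidences through any fixed point gives r(k − 1) = λ(v − 1), so r = λ(v − 1)/(k − 1).
  (ii) Total incidences bk = vr, so b = vr/k.
Step 1: r = λ(v − 1)/(k − 1) = 8·(63 − 1)/(9 − 1) = 8·62/8 = 496/8 = 62.
Step 2: b = vr/k = 63·62/9 = 3906/9 = 434.
Check integrality: r = 62 ∈ Z ✓, b = 434 ∈ Z ✓.
(These identities are necessary conditions: they determine r and b for any design with these parameters, but do not by themselves prove that one exists.)

r = 62, b = 434.


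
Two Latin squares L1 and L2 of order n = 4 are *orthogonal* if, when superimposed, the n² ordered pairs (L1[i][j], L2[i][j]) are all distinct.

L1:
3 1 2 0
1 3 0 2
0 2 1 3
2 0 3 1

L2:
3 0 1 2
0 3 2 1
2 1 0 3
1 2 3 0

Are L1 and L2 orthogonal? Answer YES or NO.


Form the n² = 16 superimposed pairs (L1[i][j], L2[i][j]), row by row (rows and columns indexed from 0):
row 0: (3,3) (1,0) (2,1) (0,2)
row 1: (1,0) (3,3) (0,2) (2,1)
row 2: (0,2) (2,1) (1,0) (3,3)
row 3: (2,1) (0,2) (3,3) (1,0)
Orthogonality requires all 16 pairs distinct.
But the pair (1,0) repeats: cell (0,1) has L1 = 1, L2 = 0, and cell (1,0) has L1 = 1, L2 = 0.
A repeated pair means some other pair never occurs (only 4 distinct pairs out of 16), so the squares are not orthogonal.
Conclusion: NO.

NO


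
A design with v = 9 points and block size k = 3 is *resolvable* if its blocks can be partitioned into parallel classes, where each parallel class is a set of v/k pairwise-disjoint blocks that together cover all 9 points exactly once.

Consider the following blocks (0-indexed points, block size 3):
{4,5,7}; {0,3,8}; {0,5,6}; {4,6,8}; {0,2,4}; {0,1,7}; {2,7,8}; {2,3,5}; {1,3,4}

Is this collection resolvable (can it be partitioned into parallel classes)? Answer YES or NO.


v = 9, block size k = 3, number of blocks = 9.
For resolvability, blocks must partition into parallel classes of size v/k = 3.
Total blocks must therefore be a multiple of 3: 9 = 3·3 + 0 ⇒ divisible ✓.
Consider block {4,5,7}. The only other block(s) in the collection disjoint from it are {0,3,8} — just 1 block(s). Any parallel class containing {4,5,7} would need 2 other blocks each disjoint from it, so no parallel class of size 3 can contain {4,5,7}.
Since every block must belong to some parallel class in a resolution, the collection cannot be partitioned into parallel classes.
Resolvable? NO.

NO


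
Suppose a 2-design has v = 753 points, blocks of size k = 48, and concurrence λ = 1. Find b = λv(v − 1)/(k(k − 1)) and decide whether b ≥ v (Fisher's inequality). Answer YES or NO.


b = λv(v − 1)/(k(k − 1)) = 1·753·752/(48·47) = 566256/2256 = 251.
Compare with v = 753: b < v, so Fisher's inequality fails.

NO


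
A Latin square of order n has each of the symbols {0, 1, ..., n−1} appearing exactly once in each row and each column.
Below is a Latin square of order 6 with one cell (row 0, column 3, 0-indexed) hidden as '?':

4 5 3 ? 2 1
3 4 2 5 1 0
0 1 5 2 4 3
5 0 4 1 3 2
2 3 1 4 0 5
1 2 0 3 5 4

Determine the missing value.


Row 0 contains symbols [1, 2, 3, 4, 5] — missing [0].
Column 3 contains symbols [1, 2, 3, 4, 5] — missing [0].
The missing symbol must appear in both missing sets; intersection = [0].
Therefore the hidden value is 0.

Missing value = 0.


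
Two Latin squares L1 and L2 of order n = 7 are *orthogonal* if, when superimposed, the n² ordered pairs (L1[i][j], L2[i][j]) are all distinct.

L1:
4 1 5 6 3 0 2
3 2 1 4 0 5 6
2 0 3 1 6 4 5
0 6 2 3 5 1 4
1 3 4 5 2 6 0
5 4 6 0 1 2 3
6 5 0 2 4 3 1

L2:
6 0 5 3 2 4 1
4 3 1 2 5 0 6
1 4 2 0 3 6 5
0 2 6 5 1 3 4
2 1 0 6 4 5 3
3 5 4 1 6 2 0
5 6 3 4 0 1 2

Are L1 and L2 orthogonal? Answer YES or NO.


Form the n² = 49 superimposed pairs (L1[i][j], L2[i][j]), row by row (rows and columns indexed from 0):
row 0: (4,6) (1,0) (5,5) (6,3) (3,2) (0,4) (2,1)
row 1: (3,4) (2,3) (1,1) (4,2) (0,5) (5,0) (6,6)
row 2: (2,1) (0,4) (3,2) (1,0) (6,3) (4,6) (5,5)
row 3: (0,0) (6,2) (2,6) (3,5) (5,1) (1,3) (4,4)
row 4: (1,2) (3,1) (4,0) (5,6) (2,4) (6,5) (0,3)
row 5: (5,3) (4,5) (6,4) (0,1) (1,6) (2,2) (3,0)
row 6: (6,5) (5,6) (0,3) (2,4) (4,0) (3,1) (1,2)
Orthogonality requires all 49 pairs distinct.
But the pair (2,1) repeats: cell (0,6) has L1 = 2, L2 = 1, and cell (2,0) has L1 = 2, L2 = 1.
A repeated pair means some other pair never occurs (only 35 distinct pairs out of 49), so the squares are not orthogonal.
Conclusion: NO.

NO


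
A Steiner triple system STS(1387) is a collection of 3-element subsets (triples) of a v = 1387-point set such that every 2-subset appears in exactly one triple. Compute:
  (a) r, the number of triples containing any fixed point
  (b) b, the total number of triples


An STS(v) is a 2-(v, 3, 1) BIBD: block size k = 3, λ = 1.
Replication: r(k − 1) = λ(v − 1) ⇒ r·2 = 1387 − 1 = 1386 ⇒ r = 693.
Block count: b = v(v − 1)/6 = 1387·1386/6 = 1922382/6 = 320397.
(Check via bk = vr: 320397·3 = 961191 = 1387·693 = 961191 ✓.)

r = 693, b = 320397.


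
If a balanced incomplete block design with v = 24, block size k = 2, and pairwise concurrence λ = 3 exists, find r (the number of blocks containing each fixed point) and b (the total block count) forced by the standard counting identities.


Any 2-(v, k, λ) BIBD satisfies two necessary conditions:
  (i)  Each point sits in r blocks, and counting incidences through any fixed point gives r(k − 1) = λ(v − 1), so r = λ(v − 1)/(k − 1).
  (ii) Total incidences bk = vr, so b = vr/k.
Step 1: r = λ(v − 1)/(k − 1) = 3·(24 − 1)/(2 − 1) = 3·23/1 = 69/1 = 69.
Step 2: b = vr/k = 24·69/2 = 1656/2 = 828.
Check integrality: r = 69 ∈ Z ✓, b = 828 ∈ Z ✓.
(These identities are necessary conditions: they determine r and b for any design with these parameters, but do not by themselves prove that one exists.)

r = 69, b = 828.


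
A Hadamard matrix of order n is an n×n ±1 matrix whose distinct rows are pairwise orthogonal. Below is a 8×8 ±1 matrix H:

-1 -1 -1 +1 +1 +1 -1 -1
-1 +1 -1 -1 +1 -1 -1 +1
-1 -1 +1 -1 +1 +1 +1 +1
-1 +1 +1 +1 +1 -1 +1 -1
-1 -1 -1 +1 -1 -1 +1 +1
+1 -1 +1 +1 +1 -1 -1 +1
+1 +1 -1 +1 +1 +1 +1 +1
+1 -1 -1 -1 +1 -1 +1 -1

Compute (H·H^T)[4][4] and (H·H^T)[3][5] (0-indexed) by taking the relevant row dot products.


Row 3 of H: [-1, 1, 1, 1, 1, -1, 1, -1].
Row 4 of H: [-1, -1, -1, 1, -1, -1, 1, 1].
Row 5 of H: [1, -1, 1, 1, 1, -1, -1, 1].
(H·H^T)[4][4] = Σ_j H[4][j]·H[4][j] = (-1)² + (-1)² + (-1)² + (1)² + (-1)² + (-1)² + (1)² + (1)² = 1 + 1 + 1 + 1 + 1 + 1 + 1 + 1 = 8.
(H·H^T)[3][5] = Σ_j H[3][j]·H[5][j] = (-1)·(1) + (1)·(-1) + (1)·(1) + (1)·(1) + (1)·(1) + (-1)·(-1) + (1)·(-1) + (-1)·(1) = -1 + -1 + 1 + 1 + 1 + 1 + -1 + -1 = 0.
So rows 3 and 5 are orthogonal; the diagonal entry equals n = 8.

(4,4) entry = 8; (3,5) entry = 0.


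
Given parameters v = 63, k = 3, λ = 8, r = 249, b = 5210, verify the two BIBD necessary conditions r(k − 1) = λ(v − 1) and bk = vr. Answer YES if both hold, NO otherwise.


Condition (i): r(k − 1) = 249·2 = 498; λ(v − 1) = 8·62 = 496. Match? NO.
Condition (ii): bk = 5210·3 = 15630; vr = 63·249 = 15687. Match? NO.
Both conditions hold? NO.

NO


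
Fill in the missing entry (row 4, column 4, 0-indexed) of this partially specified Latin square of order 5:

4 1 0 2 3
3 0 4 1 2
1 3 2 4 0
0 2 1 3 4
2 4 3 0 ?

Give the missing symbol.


Row 4 contains symbols [0, 2, 3, 4] — missing [1].
Column 4 contains symbols [0, 2, 3, 4] — missing [1].
The missing symbol must appear in both missing sets; intersection = [1].
Therefore the hidden value is 1.

Missing value = 1.


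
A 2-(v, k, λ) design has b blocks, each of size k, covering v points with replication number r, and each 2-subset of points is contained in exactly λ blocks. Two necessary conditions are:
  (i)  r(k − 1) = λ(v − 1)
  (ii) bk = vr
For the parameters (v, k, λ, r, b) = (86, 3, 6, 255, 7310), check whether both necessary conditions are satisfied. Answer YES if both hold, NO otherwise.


Condition (i): r(k − 1) = 255·2 = 510; λ(v − 1) = 6·85 = 510. Match? YES.
Condition (ii): bk = 7310·3 = 21930; vr = 86·255 = 21930. Match? YES.
Both conditions hold? YES.

YES


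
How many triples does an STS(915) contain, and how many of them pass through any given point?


An STS(v) is a 2-(v, 3, 1) BIBD: block size k = 3, λ = 1.
Replication: r(k − 1) = λ(v − 1) ⇒ r·2 = 915 − 1 = 914 ⇒ r = 457.
Block count: bk = vr ⇒ b·3 = 915·457 = 418155 ⇒ b = 139385.
(Check via b = v(v − 1)/6 = 915·914/6 = 836310/6 = 139385.)

r = 457, b = 139385.


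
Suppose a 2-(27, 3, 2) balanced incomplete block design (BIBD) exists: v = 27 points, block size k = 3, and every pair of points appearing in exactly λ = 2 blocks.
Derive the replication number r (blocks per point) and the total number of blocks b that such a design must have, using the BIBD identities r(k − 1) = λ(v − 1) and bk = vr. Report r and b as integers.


Any 2-(v, k, λ) BIBD satisfies two necessary conditions:
  (i)  Each point sits in r blocks, and counting incidences through any fixed point gives r(k − 1) = λ(v − 1), so r = λ(v − 1)/(k − 1).
  (ii) Total incidences bk = vr, so b = vr/k.
Step 1: r = λ(v − 1)/(k − 1) = 2·(27 − 1)/(3 − 1) = 2·26/2 = 52/2 = 26.
Step 2: b = vr/k = 27·26/3 = 702/3 = 234.
Check integrality: r = 26 ∈ Z ✓, b = 234 ∈ Z ✓.
(These identities are necessary conditions: they determine r and b for any design with these parameters, but do not by themselves prove that one exists.)

r = 26, b = 234.


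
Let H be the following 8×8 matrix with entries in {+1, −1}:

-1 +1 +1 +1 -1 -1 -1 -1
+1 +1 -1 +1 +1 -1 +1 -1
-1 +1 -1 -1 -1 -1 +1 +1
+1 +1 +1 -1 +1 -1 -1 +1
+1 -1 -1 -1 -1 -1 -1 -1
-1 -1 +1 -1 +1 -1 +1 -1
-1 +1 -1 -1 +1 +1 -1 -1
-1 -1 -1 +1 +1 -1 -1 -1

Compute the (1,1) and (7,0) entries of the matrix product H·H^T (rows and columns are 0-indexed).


Row 0 of H: [-1, 1, 1, 1, -1, -1, -1, -1].
Row 1 of H: [1, 1, -1, 1, 1, -1, 1, -1].
Row 7 of H: [-1, -1, -1, 1, 1, -1, -1, -1].
(H·H^T)[1][1] = Σ_j H[1][j]·H[1][j] = (1)² + (1)² + (-1)² + (1)² + (1)² + (-1)² + (1)² + (-1)² = 1 + 1 + 1 + 1 + 1 + 1 + 1 + 1 = 8.
(H·H^T)[7][0] = Σ_j H[7][j]·H[0][j] = (-1)·(-1) + (-1)·(1) + (-1)·(1) + (1)·(1) + (1)·(-1) + (-1)·(-1) + (-1)·(-1) + (-1)·(-1) = 1 + -1 + -1 + 1 + -1 + 1 + 1 + 1 = 2.
Rows 7 and 0 are not orthogonal (dot product = 2 ≠ 0), so H is not a Hadamard matrix.

(1,1) entry = 8; (7,0) entry = 2.


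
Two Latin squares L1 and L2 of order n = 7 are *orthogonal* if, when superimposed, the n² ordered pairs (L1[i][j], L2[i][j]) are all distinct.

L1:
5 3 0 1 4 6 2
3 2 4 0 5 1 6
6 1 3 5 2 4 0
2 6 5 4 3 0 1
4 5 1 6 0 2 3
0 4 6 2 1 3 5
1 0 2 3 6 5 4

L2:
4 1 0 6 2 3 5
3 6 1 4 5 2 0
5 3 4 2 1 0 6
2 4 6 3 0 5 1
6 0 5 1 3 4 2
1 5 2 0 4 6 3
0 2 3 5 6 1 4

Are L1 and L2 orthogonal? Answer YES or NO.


Form the n² = 49 superimposed pairs (L1[i][j], L2[i][j]), row by row (rows and columns indexed from 0):
row 0: (5,4) (3,1) (0,0) (1,6) (4,2) (6,3) (2,5)
row 1: (3,3) (2,6) (4,1) (0,4) (5,5) (1,2) (6,0)
row 2: (6,5) (1,3) (3,4) (5,2) (2,1) (4,0) (0,6)
row 3: (2,2) (6,4) (5,6) (4,3) (3,0) (0,5) (1,1)
row 4: (4,6) (5,0) (1,5) (6,1) (0,3) (2,4) (3,2)
row 5: (0,1) (4,5) (6,2) (2,0) (1,4) (3,6) (5,3)
row 6: (1,0) (0,2) (2,3) (3,5) (6,6) (5,1) (4,4)
Orthogonality requires all 49 pairs distinct.
Check by first coordinate: for each symbol s of L1, list the L2 entries in the n cells where L1 = s; they must all differ.
  L1 = 0: L2 entries (in reading order) 0, 4, 6, 5, 3, 1, 2 — all 7 distinct ✓
  L1 = 1: L2 entries (in reading order) 6, 2, 3, 1, 5, 4, 0 — all 7 distinct ✓
  L1 = 2: L2 entries (in reading order) 5, 6, 1, 2, 4, 0, 3 — all 7 distinct ✓
  L1 = 3: L2 entries (in reading order) 1, 3, 4, 0, 2, 6, 5 — all 7 distinct ✓
  L1 = 4: L2 entries (in reading order) 2, 1, 0, 3, 6, 5, 4 — all 7 distinct ✓
  L1 = 5: L2 entries (in reading order) 4, 5, 2, 6, 0, 3, 1 — all 7 distinct ✓
  L1 = 6: L2 entries (in reading order) 3, 0, 5, 4, 1, 2, 6 — all 7 distinct ✓
Every symbol of L1 meets every symbol of L2 exactly once, so all 49 pairs are distinct (49 of 49).
Conclusion: YES.

YES


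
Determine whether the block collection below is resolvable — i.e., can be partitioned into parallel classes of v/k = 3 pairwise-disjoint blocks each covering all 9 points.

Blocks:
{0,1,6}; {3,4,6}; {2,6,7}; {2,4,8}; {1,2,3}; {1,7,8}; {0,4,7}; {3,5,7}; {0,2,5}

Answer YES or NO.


v = 9, block size k = 3, number of blocks = 9.
For resolvability, blocks must partition into parallel classes of size v/k = 3.
Total blocks must therefore be a multiple of 3: 9 = 3·3 + 0 ⇒ divisible ✓.
Consider block {2,6,7}. It intersects every other block in the collection, so no parallel class of size 3 can contain it.
Since every block must belong to some parallel class in a resolution, the collection cannot be partitioned into parallel classes.
Resolvable? NO.

NO


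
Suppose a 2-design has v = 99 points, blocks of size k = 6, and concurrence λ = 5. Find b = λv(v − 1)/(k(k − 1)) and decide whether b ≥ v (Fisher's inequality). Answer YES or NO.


b = λv(v − 1)/(k(k − 1)) = 5·99·98/(6·5) = 48510/30 = 1617.
Compare with v = 99: b ≥ v, so Fisher's inequality holds.

YES


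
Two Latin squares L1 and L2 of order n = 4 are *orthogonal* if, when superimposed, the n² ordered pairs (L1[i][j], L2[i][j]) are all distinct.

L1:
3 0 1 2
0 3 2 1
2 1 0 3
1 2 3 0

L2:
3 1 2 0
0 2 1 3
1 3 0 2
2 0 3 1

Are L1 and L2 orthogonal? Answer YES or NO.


Form the n² = 16 superimposed pairs (L1[i][j], L2[i][j]), row by row (rows and columns indexed from 0):
row 0: (3,3) (0,1) (1,2) (2,0)
row 1: (0,0) (3,2) (2,1) (1,3)
row 2: (2,1) (1,3) (0,0) (3,2)
row 3: (1,2) (2,0) (3,3) (0,1)
Orthogonality requires all 16 pairs distinct.
But the pair (2,1) repeats: cell (1,2) has L1 = 2, L2 = 1, and cell (2,0) has L1 = 2, L2 = 1.
A repeated pair means some other pair never occurs (only 8 distinct pairs out of 16), so the squares are not orthogonal.
Conclusion: NO.

NO


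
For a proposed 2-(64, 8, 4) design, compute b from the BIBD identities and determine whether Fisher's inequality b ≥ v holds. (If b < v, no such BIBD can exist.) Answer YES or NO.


b = λv(v − 1)/(k(k − 1)) = 4·64·63/(8·7) = 16128/56 = 288.
Compare with v = 64: b ≥ v, so Fisher's inequality holds.

YES


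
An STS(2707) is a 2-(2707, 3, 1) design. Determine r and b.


An STS(v) is a 2-(v, 3, 1) BIBD: block size k = 3, λ = 1.
Replication: r(k − 1) = λ(v − 1) ⇒ r·2 = 2707 − 1 = 2706 ⇒ r = 1353.
Block count: bk = vr ⇒ b·3 = 2707·1353 = 3662571 ⇒ b = 1220857.

r = 1353, b = 1220857.


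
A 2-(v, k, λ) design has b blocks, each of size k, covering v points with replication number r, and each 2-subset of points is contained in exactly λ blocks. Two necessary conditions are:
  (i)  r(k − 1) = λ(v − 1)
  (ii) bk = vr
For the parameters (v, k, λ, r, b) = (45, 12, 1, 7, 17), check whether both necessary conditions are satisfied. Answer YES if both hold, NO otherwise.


Condition (i): r(k − 1) = 7·11 = 77; λ(v − 1) = 1·44 = 44. Match? NO.
Condition (ii): bk = 17·12 = 204; vr = 45·7 = 315. Match? NO.
Both conditions hold? NO.

NO


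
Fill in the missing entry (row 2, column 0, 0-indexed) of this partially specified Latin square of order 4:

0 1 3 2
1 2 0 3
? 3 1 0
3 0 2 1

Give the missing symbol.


Row 2 contains symbols [0, 1, 3] — missing [2].
Column 0 contains symbols [0, 1, 3] — missing [2].
The missing symbol must appear in both missing sets; intersection = [2].
Therefore the hidden value is 2.

Missing value = 2.


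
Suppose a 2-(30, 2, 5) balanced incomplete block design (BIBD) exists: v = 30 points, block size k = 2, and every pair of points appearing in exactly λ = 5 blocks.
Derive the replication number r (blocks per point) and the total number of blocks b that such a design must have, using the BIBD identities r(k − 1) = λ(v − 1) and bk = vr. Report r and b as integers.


Any 2-(v, k, λ) BIBD satisfies two necessary conditions:
  (i)  Each point sits in r blocks, and counting incidences through any fixed point gives r(k − 1) = λ(v − 1), so r = λ(v − 1)/(k − 1).
  (ii) Total incidences bk = vr, so b = vr/k.
Step 1: r = λ(v − 1)/(k − 1) = 5·(30 − 1)/(2 − 1) = 5·29/1 = 145/1 = 145.
Step 2: b = vr/k = 30·145/2 = 4350/2 = 2175.
Check integrality: r = 145 ∈ Z ✓, b = 2175 ∈ Z ✓.
(These identities are necessary conditions: they determine r and b for any design with these parameters, but do not by themselves prove that one exists.)

r = 145, b = 2175.


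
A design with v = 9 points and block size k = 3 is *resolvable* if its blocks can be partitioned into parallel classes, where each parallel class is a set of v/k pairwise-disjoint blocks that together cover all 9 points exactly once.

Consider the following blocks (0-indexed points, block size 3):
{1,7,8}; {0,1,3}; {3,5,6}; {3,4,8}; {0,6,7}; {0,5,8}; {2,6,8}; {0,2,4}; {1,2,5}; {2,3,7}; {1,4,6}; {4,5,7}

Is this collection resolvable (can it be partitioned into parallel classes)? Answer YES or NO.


v = 9, block size k = 3, number of blocks = 12.
For resolvability, blocks must partition into parallel classes of size v/k = 3.
Total blocks must therefore be a multiple of 3: 12 = 3·4 + 0 ⇒ divisible ✓.
Greedy packing gives 4 candidate class(es). Each should be a full parallel class (size 3, covers all 9 points).
  Class 1 (3 blocks): {1,7,8}; {3,5,6}; {0,2,4}. Points covered: [0, 1, 2, 3, 4, 5, 6, 7, 8].
  Class 2 (3 blocks): {0,1,3}; {2,6,8}; {4,5,7}. Points covered: [0, 1, 2, 3, 4, 5, 6, 7, 8].
  Class 3 (3 blocks): {3,4,8}; {0,6,7}; {1,2,5}. Points covered: [0, 1, 2, 3, 4, 5, 6, 7, 8].
  Class 4 (3 blocks): {0,5,8}; {2,3,7}; {1,4,6}. Points covered: [0, 1, 2, 3, 4, 5, 6, 7, 8].
All classes full (size 3)? YES. All classes cover every point? YES.
Resolvable? YES.

YES


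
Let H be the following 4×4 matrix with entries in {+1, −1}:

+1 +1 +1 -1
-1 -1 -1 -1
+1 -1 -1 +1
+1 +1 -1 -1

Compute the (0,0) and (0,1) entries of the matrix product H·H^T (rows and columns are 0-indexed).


Row 0 of H: [1, 1, 1, -1].
Row 1 of H: [-1, -1, -1, -1].
(H·H^T)[0][0] = Σ_j H[0][j]·H[0][j] = (1)² + (1)² + (1)² + (-1)² = 1 + 1 + 1 + 1 = 4.
(H·H^T)[0][1] = Σ_j H[0][j]·H[1][j] = (1)·(-1) + (1)·(-1) + (1)·(-1) + (-1)·(-1) = -1 + -1 + -1 + 1 = -2.
Rows 0 and 1 are not orthogonal (dot product = -2 ≠ 0), so H is not a Hadamard matrix.

(0,0) entry = 4; (0,1) entry = -2.


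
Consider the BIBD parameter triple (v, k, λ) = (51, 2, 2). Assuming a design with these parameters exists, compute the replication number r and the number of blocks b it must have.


Any 2-(v, k, λ) BIBD satisfies two necessary conditions:
  (i)  Each point sits in r blocks, and counting incidences through any fixed point gives r(k − 1) = λ(v − 1), so r = λ(v − 1)/(k − 1).
  (ii) Total incidences bk = vr, so b = vr/k.
Step 1: r = λ(v − 1)/(k − 1) = 2·(51 − 1)/(2 − 1) = 2·50/1 = 100/1 = 100.
Step 2: b = vr/k = 51·100/2 = 5100/2 = 2550.
Check integrality: r = 100 ∈ Z ✓, b = 2550 ∈ Z ✓.
(These identities are necessary conditions: they determine r and b for any design with these parameters, but do not by themselves prove that one exists.)

r = 100, b = 2550.


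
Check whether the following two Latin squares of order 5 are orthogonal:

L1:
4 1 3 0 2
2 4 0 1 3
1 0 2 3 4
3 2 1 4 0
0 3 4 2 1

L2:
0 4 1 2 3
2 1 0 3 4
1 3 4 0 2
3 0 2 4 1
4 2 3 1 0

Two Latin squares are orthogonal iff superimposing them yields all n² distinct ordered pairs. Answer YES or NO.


Form the n² = 25 superimposed pairs (L1[i][j], L2[i][j]), row by row (rows and columns indexed from 0):
row 0: (4,0) (1,4) (3,1) (0,2) (2,3)
row 1: (2,2) (4,1) (0,0) (1,3) (3,4)
row 2: (1,1) (0,3) (2,4) (3,0) (4,2)
row 3: (3,3) (2,0) (1,2) (4,4) (0,1)
row 4: (0,4) (3,2) (4,3) (2,1) (1,0)
Orthogonality requires all 25 pairs distinct.
Check by first coordinate: for each symbol s of L1, list the L2 entries in the n cells where L1 = s; they must all differ.
  L1 = 0: L2 entries (in reading order) 2, 0, 3, 1, 4 — all 5 distinct ✓
  L1 = 1: L2 entries (in reading order) 4, 3, 1, 2, 0 — all 5 distinct ✓
  L1 = 2: L2 entries (in reading order) 3, 2, 4, 0, 1 — all 5 distinct ✓
  L1 = 3: L2 entries (in reading order) 1, 4, 0, 3, 2 — all 5 distinct ✓
  L1 = 4: L2 entries (in reading order) 0, 1, 2, 4, 3 — all 5 distinct ✓
Every symbol of L1 meets every symbol of L2 exactly once, so all 25 pairs are distinct (25 of 25).
Conclusion: YES.

YES


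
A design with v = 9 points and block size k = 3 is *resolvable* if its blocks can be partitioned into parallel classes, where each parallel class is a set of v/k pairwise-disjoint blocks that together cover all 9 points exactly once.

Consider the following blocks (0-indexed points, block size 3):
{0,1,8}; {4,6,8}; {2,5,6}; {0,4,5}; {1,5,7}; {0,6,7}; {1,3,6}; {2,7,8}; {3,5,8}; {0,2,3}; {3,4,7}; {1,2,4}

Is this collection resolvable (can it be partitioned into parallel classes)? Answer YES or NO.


v = 9, block size k = 3, number of blocks = 12.
For resolvability, blocks must partition into parallel classes of size v/k = 3.
Total blocks must therefore be a multiple of 3: 12 = 3·4 + 0 ⇒ divisible ✓.
Greedy packing gives 4 candidate class(es). Each should be a full parallel class (size 3, covers all 9 points).
  Class 1 (3 blocks): {0,1,8}; {2,5,6}; {3,4,7}. Points covered: [0, 1, 2, 3, 4, 5, 6, 7, 8].
  Class 2 (3 blocks): {4,6,8}; {1,5,7}; {0,2,3}. Points covered: [0, 1, 2, 3, 4, 5, 6, 7, 8].
  Class 3 (3 blocks): {0,4,5}; {1,3,6}; {2,7,8}. Points covered: [0, 1, 2, 3, 4, 5, 6, 7, 8].
  Class 4 (3 blocks): {0,6,7}; {3,5,8}; {1,2,4}. Points covered: [0, 1, 2, 3, 4, 5, 6, 7, 8].
All classes full (size 3)? YES. All classes cover every point? YES.
Resolvable? YES.

YES


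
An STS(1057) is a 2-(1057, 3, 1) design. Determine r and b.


An STS(v) is a 2-(v, 3, 1) BIBD: block size k = 3, λ = 1.
Replication: r(k − 1) = λ(v − 1) ⇒ r·2 = 1057 − 1 = 1056 ⇒ r = 528.
Block count: b = v(v − 1)/6 = 1057·1056/6 = 1116192/6 = 186032.

r = 528, b = 186032.


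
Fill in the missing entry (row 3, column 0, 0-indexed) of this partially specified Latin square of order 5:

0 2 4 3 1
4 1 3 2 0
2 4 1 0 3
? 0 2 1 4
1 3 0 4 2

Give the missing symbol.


Row 3 contains symbols [0, 1, 2, 4] — missing [3].
Column 0 contains symbols [0, 1, 2, 4] — missing [3].
The missing symbol must appear in both missing sets; intersection = [3].
Therefore the hidden value is 3.

Missing value = 3.


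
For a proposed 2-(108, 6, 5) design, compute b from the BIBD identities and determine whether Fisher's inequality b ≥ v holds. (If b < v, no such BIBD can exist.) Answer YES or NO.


r = λ(v − 1)/(k − 1) = 5·107/5 = 107.
b = vr/k = 108·107/6 = 1926.
Fisher's inequality: b ≥ v ⇔ 1926 ≥ 108? YES.

YES


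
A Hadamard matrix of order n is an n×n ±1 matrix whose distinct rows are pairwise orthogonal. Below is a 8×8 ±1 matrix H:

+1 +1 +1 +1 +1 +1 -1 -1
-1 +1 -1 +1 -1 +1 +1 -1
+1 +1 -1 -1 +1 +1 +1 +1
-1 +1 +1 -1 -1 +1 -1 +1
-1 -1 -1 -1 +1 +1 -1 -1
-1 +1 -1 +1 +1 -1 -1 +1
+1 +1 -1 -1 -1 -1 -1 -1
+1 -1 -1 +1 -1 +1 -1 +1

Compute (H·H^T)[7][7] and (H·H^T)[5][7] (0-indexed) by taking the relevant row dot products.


Row 5 of H: [-1, 1, -1, 1, 1, -1, -1, 1].
Row 7 of H: [1, -1, -1, 1, -1, 1, -1, 1].
(H·H^T)[7][7] = Σ_j H[7][j]·H[7][j] = (1)² + (-1)² + (-1)² + (1)² + (-1)² + (1)² + (-1)² + (1)² = 1 + 1 + 1 + 1 + 1 + 1 + 1 + 1 = 8.
(H·H^T)[5][7] = Σ_j H[5][j]·H[7][j] = (-1)·(1) + (1)·(-1) + (-1)·(-1) + (1)·(1) + (1)·(-1) + (-1)·(1) + (-1)·(-1) + (1)·(1) = -1 + -1 + 1 + 1 + -1 + -1 + 1 + 1 = 0.
So rows 5 and 7 are orthogonal; the diagonal entry equals n = 8.

(7,7) entry = 8; (5,7) entry = 0.


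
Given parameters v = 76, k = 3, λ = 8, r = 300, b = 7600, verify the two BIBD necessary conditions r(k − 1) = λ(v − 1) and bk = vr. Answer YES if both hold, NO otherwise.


Condition (i): r(k − 1) = 300·2 = 600; λ(v − 1) = 8·75 = 600. Match? YES.
Condition (ii): bk = 7600·3 = 22800; vr = 76·300 = 22800. Match? YES.
Both conditions hold? YES.

YES


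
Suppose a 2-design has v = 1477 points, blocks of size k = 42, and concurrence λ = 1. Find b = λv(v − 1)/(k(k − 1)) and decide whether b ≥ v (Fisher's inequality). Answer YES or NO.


b = λv(v − 1)/(k(k − 1)) = 1·1477·1476/(42·41) = 2180052/1722 = 1266.
Compare with v = 1477: b < v, so Fisher's inequality fails.

NO


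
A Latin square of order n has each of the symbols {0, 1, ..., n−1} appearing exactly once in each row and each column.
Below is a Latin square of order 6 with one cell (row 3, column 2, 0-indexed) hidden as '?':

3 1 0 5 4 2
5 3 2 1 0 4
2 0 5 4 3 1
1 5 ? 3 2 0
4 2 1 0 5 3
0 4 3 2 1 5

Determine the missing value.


Row 3 contains symbols [0, 1, 2, 3, 5] — missing [4].
Column 2 contains symbols [0, 1, 2, 3, 5] — missing [4].
The missing symbol must appear in both missing sets; intersection = [4].
Therefore the hidden value is 4.

Missing value = 4.


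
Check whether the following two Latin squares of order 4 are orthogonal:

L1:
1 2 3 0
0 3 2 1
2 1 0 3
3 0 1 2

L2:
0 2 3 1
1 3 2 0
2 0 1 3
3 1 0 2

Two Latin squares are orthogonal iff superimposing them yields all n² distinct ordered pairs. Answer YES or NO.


Form the n² = 16 superimposed pairs (L1[i][j], L2[i][j]), row by row (rows and columns indexed from 0):
row 0: (1,0) (2,2) (3,3) (0,1)
row 1: (0,1) (3,3) (2,2) (1,0)
row 2: (2,2) (1,0) (0,1) (3,3)
row 3: (3,3) (0,1) (1,0) (2,2)
Orthogonality requires all 16 pairs distinct.
But the pair (0,1) repeats: cell (0,3) has L1 = 0, L2 = 1, and cell (1,0) has L1 = 0, L2 = 1.
A repeated pair means some other pair never occurs (only 4 distinct pairs out of 16), so the squares are not orthogonal.
Conclusion: NO.

NO


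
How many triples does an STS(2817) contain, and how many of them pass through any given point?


An STS(v) is a 2-(v, 3, 1) BIBD: block size k = 3, λ = 1.
Replication: r(k − 1) = λ(v − 1) ⇒ r·2 = 2817 − 1 = 2816 ⇒ r = 1408.
Block count: bk = vr ⇒ b·3 = 2817·1408 = 3966336 ⇒ b = 1322112.
(Check via b = v(v − 1)/6 = 2817·2816/6 = 7932672/6 = 1322112.)

r = 1408, b = 1322112.


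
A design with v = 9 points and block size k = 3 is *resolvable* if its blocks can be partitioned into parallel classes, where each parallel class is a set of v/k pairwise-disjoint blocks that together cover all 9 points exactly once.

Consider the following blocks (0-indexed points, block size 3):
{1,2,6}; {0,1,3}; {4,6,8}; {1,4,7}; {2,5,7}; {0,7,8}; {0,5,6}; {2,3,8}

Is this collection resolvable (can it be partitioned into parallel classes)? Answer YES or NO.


v = 9, block size k = 3, number of blocks = 8.
For resolvability, blocks must partition into parallel classes of size v/k = 3.
Total blocks must therefore be a multiple of 3: 8 = 3·2 + 2 ⇒ not divisible ✗.
Resolvable? NO.

NO


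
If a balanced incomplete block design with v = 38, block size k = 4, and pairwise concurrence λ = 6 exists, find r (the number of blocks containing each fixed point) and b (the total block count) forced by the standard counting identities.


Any 2-(v, k, λ) BIBD satisfies two necessary conditions:
  (i)  Each point sits in r blocks, and counting incidences through any fixed point gives r(k − 1) = λ(v − 1), so r = λ(v − 1)/(k − 1).
  (ii) Total incidences bk = vr, so b = vr/k.
Step 1: r = λ(v − 1)/(k − 1) = 6·(38 − 1)/(4 − 1) = 6·37/3 = 222/3 = 74.
Step 2: b = vr/k = 38·74/4 = 2812/4 = 703.
Check integrality: r = 74 ∈ Z ✓, b = 703 ∈ Z ✓.
(These identities are necessary conditions: they determine r and b for any design with these parameters, but do not by themselves prove that one exists.)

r = 74, b = 703.


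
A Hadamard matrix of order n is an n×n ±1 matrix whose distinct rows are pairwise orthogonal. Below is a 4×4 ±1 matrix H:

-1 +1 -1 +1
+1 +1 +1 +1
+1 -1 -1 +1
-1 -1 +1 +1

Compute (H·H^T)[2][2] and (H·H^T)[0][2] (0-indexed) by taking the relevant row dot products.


Row 0 of H: [-1, 1, -1, 1].
Row 2 of H: [1, -1, -1, 1].
(H·H^T)[2][2] = Σ_j H[2][j]·H[2][j] = (1)² + (-1)² + (-1)² + (1)² = 1 + 1 + 1 + 1 = 4.
(H·H^T)[0][2] = Σ_j H[0][j]·H[2][j] = (-1)·(1) + (1)·(-1) + (-1)·(-1) + (1)·(1) = -1 + -1 + 1 + 1 = 0.
So rows 0 and 2 are orthogonal; the diagonal entry equals n = 4.

(2,2) entry = 4; (0,2) entry = 0.


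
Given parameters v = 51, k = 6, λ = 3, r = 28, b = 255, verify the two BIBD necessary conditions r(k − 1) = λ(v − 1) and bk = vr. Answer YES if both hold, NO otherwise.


Condition (i): r(k − 1) = 28·5 = 140; λ(v − 1) = 3·50 = 150. Match? NO.
Condition (ii): bk = 255·6 = 1530; vr = 51·28 = 1428. Match? NO.
Both conditions hold? NO.

NO


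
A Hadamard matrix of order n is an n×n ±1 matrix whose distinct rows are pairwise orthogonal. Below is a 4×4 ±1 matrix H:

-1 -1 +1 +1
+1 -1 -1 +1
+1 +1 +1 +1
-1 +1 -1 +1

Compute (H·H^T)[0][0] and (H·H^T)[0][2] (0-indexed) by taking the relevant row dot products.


Row 0 of H: [-1, -1, 1, 1].
Row 2 of H: [1, 1, 1, 1].
(H·H^T)[0][0] = Σ_j H[0][j]·H[0][j] = (-1)² + (-1)² + (1)² + (1)² = 1 + 1 + 1 + 1 = 4.
(H·H^T)[0][2] = Σ_j H[0][j]·H[2][j] = (-1)·(1) + (-1)·(1) + (1)·(1) + (1)·(1) = -1 + -1 + 1 + 1 = 0.
So rows 0 and 2 are orthogonal; the diagonal entry equals n = 4.

(0,0) entry = 4; (0,2) entry = 0.


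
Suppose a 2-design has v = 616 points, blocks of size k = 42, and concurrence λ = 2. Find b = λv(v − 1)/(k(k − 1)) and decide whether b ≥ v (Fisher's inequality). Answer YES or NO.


r = λ(v − 1)/(k − 1) = 2·615/41 = 30.
b = vr/k = 616·30/42 = 440.
Fisher's inequality: b ≥ v ⇔ 440 ≥ 616? NO.

NO


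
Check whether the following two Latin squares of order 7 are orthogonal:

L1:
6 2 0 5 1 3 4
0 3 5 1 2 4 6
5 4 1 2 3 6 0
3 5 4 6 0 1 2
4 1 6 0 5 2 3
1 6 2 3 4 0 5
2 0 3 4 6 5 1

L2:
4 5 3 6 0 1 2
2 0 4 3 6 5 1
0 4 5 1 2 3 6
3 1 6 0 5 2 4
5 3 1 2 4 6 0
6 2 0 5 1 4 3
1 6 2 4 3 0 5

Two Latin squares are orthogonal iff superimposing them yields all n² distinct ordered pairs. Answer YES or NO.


Form the n² = 49 superimposed pairs (L1[i][j], L2[i][j]), row by row (rows and columns indexed from 0):
row 0: (6,4) (2,5) (0,3) (5,6) (1,0) (3,1) (4,2)
row 1: (0,2) (3,0) (5,4) (1,3) (2,6) (4,5) (6,1)
row 2: (5,0) (4,4) (1,5) (2,1) (3,2) (6,3) (0,6)
row 3: (3,3) (5,1) (4,6) (6,0) (0,5) (1,2) (2,4)
row 4: (4,5) (1,3) (6,1) (0,2) (5,4) (2,6) (3,0)
row 5: (1,6) (6,2) (2,0) (3,5) (4,1) (0,4) (5,3)
row 6: (2,1) (0,6) (3,2) (4,4) (6,3) (5,0) (1,5)
Orthogonality requires all 49 pairs distinct.
But the pair (4,5) repeats: cell (1,5) has L1 = 4, L2 = 5, and cell (4,0) has L1 = 4, L2 = 5.
A repeated pair means some other pair never occurs (only 35 distinct pairs out of 49), so the squares are not orthogonal.
Conclusion: NO.

NO


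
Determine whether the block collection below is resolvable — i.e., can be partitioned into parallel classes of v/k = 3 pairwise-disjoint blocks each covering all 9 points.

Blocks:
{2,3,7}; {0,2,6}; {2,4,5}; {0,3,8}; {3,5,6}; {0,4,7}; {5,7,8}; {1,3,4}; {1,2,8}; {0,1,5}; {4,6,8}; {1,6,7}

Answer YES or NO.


v = 9, block size k = 3, number of blocks = 12.
For resolvability, blocks must partition into parallel classes of size v/k = 3.
Total blocks must therefore be a multiple of 3: 12 = 3·4 + 0 ⇒ divisible ✓.
Greedy packing gives 4 candidate class(es). Each should be a full parallel class (size 3, covers all 9 points).
  Class 1 (3 blocks): {2,3,7}; {0,1,5}; {4,6,8}. Points covered: [0, 1, 2, 3, 4, 5, 6, 7, 8].
  Class 2 (3 blocks): {0,2,6}; {5,7,8}; {1,3,4}. Points covered: [0, 1, 2, 3, 4, 5, 6, 7, 8].
  Class 3 (3 blocks): {2,4,5}; {0,3,8}; {1,6,7}. Points covered: [0, 1, 2, 3, 4, 5, 6, 7, 8].
  Class 4 (3 blocks): {3,5,6}; {0,4,7}; {1,2,8}. Points covered: [0, 1, 2, 3, 4, 5, 6, 7, 8].
All classes full (size 3)? YES. All classes cover every point? YES.
Resolvable? YES.

YES


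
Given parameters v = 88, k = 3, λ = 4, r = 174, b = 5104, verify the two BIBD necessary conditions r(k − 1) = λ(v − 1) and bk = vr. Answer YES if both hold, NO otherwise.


Condition (i): r(k − 1) = 174·2 = 348; λ(v − 1) = 4·87 = 348. Match? YES.
Condition (ii): bk = 5104·3 = 15312; vr = 88·174 = 15312. Match? YES.
Both conditions hold? YES.

YES
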